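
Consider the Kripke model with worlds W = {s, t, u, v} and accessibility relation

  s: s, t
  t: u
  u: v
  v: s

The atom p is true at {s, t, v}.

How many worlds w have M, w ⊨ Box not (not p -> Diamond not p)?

s: successors {s, t}; not (not p -> Diamond not p) there: s:F, t:F. ✗
t: successors {u}; not (not p -> Diamond not p) there: u:T. ✓
u: successors {v}; not (not p -> Diamond not p) there: v:F. ✗
v: successors {s}; not (not p -> Diamond not p) there: s:F. ✗
Satisfying worlds: {t}.

1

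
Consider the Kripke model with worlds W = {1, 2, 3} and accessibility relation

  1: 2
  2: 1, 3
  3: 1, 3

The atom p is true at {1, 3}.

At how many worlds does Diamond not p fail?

2

1: successors {2}; not p there: 2:T. ✓
2: successors {1, 3}; not p there: 1:F, 3:F. ✗
3: successors {1, 3}; not p there: 1:F, 3:F. ✗
Satisfying worlds: {1}.
So Diamond not p fails at the other 2 worlds.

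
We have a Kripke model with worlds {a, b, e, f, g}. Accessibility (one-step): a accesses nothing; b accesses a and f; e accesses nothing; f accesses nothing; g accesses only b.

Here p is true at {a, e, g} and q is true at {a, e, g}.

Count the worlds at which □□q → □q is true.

4

a: □□q is T, □q is T. ✓
b: □□q is T, □q is F. ✗
e: □□q is T, □q is T. ✓
f: □□q is T, □q is T. ✓
g: □□q is F, □q is F. ✓
Satisfying worlds: {a, e, f, g}.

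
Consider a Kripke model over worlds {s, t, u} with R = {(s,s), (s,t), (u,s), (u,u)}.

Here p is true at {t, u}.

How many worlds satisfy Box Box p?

s: successors {s, t}; Box p there: s:F, t:T. ✗
t: no successors, so Box Box p holds vacuously. ✓
u: successors {s, u}; Box p there: s:F, u:F. ✗
Satisfying worlds: {t}.

1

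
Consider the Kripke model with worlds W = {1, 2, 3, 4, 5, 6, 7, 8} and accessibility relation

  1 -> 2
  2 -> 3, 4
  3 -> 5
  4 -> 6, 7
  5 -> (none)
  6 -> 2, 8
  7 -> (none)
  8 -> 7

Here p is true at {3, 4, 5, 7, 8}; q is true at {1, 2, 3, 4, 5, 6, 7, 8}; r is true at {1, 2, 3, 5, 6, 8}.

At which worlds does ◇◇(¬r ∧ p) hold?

{1, 2, 6}

1: successors {2}; ◇(¬r ∧ p) there: 2:T. ✓
2: successors {3, 4}; ◇(¬r ∧ p) there: 3:F, 4:T. ✓
3: successors {5}; ◇(¬r ∧ p) there: 5:F. ✗
4: successors {6, 7}; ◇(¬r ∧ p) there: 6:F, 7:F. ✗
5: no successors, so ◇◇(¬r ∧ p) fails. ✗
6: successors {2, 8}; ◇(¬r ∧ p) there: 2:T, 8:T. ✓
7: no successors, so ◇◇(¬r ∧ p) fails. ✗
8: successors {7}; ◇(¬r ∧ p) there: 7:F. ✗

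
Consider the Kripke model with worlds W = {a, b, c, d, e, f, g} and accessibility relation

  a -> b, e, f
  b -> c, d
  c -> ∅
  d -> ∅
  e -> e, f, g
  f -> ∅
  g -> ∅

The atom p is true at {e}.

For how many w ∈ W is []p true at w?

a: successors {b, e, f}; p there: b:F, e:T, f:F. ✗
b: successors {c, d}; p there: c:F, d:F. ✗
c: no successors, so []p holds vacuously. ✓
d: no successors, so []p holds vacuously. ✓
e: successors {e, f, g}; p there: e:T, f:F, g:F. ✗
f: no successors, so []p holds vacuously. ✓
g: no successors, so []p holds vacuously. ✓
Satisfying worlds: {c, d, f, g}.

4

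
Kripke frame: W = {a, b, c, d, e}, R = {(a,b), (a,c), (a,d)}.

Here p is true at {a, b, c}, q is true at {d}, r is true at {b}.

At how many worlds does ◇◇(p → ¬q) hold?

0

a: successors {b, c, d}; ◇(p → ¬q) there: b:F, c:F, d:F. ✗
b: no successors, so ◇◇(p → ¬q) fails. ✗
c: no successors, so ◇◇(p → ¬q) fails. ✗
d: no successors, so ◇◇(p → ¬q) fails. ✗
e: no successors, so ◇◇(p → ¬q) fails. ✗
Satisfying worlds: ∅.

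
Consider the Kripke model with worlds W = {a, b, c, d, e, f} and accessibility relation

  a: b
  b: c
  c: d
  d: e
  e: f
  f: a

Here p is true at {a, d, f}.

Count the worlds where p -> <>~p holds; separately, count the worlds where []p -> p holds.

For p -> <>~p:
a: p is T, <>~p is T. ✓
b: p is F, <>~p is T. ✓
c: p is F, <>~p is F. ✓
d: p is T, <>~p is T. ✓
e: p is F, <>~p is F. ✓
f: p is T, <>~p is F. ✗
— 5 worlds.
For []p -> p:
a: []p is F, p is T. ✓
b: []p is F, p is F. ✓
c: []p is T, p is F. ✗
d: []p is F, p is T. ✓
e: []p is T, p is F. ✗
f: []p is T, p is T. ✓
— 4 worlds.

5 and 4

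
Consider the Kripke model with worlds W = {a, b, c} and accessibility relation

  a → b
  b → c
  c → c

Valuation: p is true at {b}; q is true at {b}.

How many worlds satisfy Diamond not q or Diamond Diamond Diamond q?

a: Diamond not q is F, Diamond Diamond Diamond q is F. ✗
b: Diamond not q is T, Diamond Diamond Diamond q is F. ✓
c: Diamond not q is T, Diamond Diamond Diamond q is F. ✓
Satisfying worlds: {b, c}.

2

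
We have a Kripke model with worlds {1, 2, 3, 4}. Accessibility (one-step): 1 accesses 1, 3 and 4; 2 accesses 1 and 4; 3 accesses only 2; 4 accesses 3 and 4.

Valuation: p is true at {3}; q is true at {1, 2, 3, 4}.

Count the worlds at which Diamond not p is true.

1: successors {1, 3, 4}; not p there: 1:T, 3:F, 4:T. ✓
2: successors {1, 4}; not p there: 1:T, 4:T. ✓
3: successors {2}; not p there: 2:T. ✓
4: successors {3, 4}; not p there: 3:F, 4:T. ✓
Satisfying worlds: {1, 2, 3, 4}.

4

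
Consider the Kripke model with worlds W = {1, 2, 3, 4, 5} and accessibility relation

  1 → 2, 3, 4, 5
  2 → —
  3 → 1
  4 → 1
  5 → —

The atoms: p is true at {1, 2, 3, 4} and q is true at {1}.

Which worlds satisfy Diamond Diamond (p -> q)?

1: successors {2, 3, 4, 5}; Diamond (p -> q) there: 2:F, 3:T, 4:T, 5:F. ✓
2: no successors, so Diamond Diamond (p -> q) fails. ✗
3: successors {1}; Diamond (p -> q) there: 1:T. ✓
4: successors {1}; Diamond (p -> q) there: 1:T. ✓
5: no successors, so Diamond Diamond (p -> q) fails. ✗

{1, 3, 4}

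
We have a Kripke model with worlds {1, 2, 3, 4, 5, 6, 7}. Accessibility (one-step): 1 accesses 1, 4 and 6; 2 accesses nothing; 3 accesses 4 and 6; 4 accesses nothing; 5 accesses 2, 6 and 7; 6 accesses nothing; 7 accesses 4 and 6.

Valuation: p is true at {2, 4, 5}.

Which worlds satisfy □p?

1: successors {1, 4, 6}; p there: 1:F, 4:T, 6:F. ✗
2: no successors, so □p holds vacuously. ✓
3: successors {4, 6}; p there: 4:T, 6:F. ✗
4: no successors, so □p holds vacuously. ✓
5: successors {2, 6, 7}; p there: 2:T, 6:F, 7:F. ✗
6: no successors, so □p holds vacuously. ✓
7: successors {4, 6}; p there: 4:T, 6:F. ✗

{2, 4, 6}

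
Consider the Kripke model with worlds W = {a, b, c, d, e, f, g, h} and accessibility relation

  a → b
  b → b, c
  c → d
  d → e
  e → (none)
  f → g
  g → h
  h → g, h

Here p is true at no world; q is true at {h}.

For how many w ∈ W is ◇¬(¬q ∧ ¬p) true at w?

2

a: successors {b}; ¬(¬q ∧ ¬p) there: b:F. ✗
b: successors {b, c}; ¬(¬q ∧ ¬p) there: b:F, c:F. ✗
c: successors {d}; ¬(¬q ∧ ¬p) there: d:F. ✗
d: successors {e}; ¬(¬q ∧ ¬p) there: e:F. ✗
e: no successors, so ◇¬(¬q ∧ ¬p) fails. ✗
f: successors {g}; ¬(¬q ∧ ¬p) there: g:F. ✗
g: successors {h}; ¬(¬q ∧ ¬p) there: h:T. ✓
h: successors {g, h}; ¬(¬q ∧ ¬p) there: g:F, h:T. ✓
Satisfying worlds: {g, h}.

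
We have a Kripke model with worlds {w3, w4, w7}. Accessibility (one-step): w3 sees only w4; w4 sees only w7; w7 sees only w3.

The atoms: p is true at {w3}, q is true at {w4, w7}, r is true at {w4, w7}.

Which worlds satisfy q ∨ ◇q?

w3: q is F, ◇q is T. ✓
w4: q is T, ◇q is T. ✓
w7: q is T, ◇q is F. ✓

{w3, w4, w7}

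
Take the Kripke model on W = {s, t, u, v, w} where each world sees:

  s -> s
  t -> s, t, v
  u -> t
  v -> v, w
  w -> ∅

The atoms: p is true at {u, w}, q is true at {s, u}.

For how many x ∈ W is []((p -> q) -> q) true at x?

s: successors {s}; (p -> q) -> q there: s:T. ✓
t: successors {s, t, v}; (p -> q) -> q there: s:T, t:F, v:F. ✗
u: successors {t}; (p -> q) -> q there: t:F. ✗
v: successors {v, w}; (p -> q) -> q there: v:F, w:T. ✗
w: no successors, so []((p -> q) -> q) holds vacuously. ✓
Satisfying worlds: {s, w}.

2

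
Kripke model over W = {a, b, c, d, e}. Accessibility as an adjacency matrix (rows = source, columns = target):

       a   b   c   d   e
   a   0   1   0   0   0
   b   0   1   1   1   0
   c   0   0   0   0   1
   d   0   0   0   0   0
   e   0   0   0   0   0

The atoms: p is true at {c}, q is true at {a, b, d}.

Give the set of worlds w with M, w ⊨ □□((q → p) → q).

a: successors {b}; □((q → p) → q) there: b:F. ✗
b: successors {b, c, d}; □((q → p) → q) there: b:F, c:F, d:T. ✗
c: successors {e}; □((q → p) → q) there: e:T. ✓
d: no successors, so □□((q → p) → q) holds vacuously. ✓
e: no successors, so □□((q → p) → q) holds vacuously. ✓

{c, d, e}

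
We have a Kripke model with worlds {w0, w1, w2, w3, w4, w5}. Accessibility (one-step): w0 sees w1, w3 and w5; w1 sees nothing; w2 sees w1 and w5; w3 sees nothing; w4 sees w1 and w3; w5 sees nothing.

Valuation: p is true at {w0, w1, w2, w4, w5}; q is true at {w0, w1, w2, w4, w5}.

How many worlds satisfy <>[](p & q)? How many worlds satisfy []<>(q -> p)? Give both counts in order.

For <>[](p & q):
w0: successors {w1, w3, w5}; [](p & q) there: w1:T, w3:T, w5:T. ✓
w1: no successors, so <>[](p & q) fails. ✗
w2: successors {w1, w5}; [](p & q) there: w1:T, w5:T. ✓
w3: no successors, so <>[](p & q) fails. ✗
w4: successors {w1, w3}; [](p & q) there: w1:T, w3:T. ✓
w5: no successors, so <>[](p & q) fails. ✗
— 3 worlds.
For []<>(q -> p):
w0: successors {w1, w3, w5}; <>(q -> p) there: w1:F, w3:F, w5:F. ✗
w1: no successors, so []<>(q -> p) holds vacuously. ✓
w2: successors {w1, w5}; <>(q -> p) there: w1:F, w5:F. ✗
w3: no successors, so []<>(q -> p) holds vacuously. ✓
w4: successors {w1, w3}; <>(q -> p) there: w1:F, w3:F. ✗
w5: no successors, so []<>(q -> p) holds vacuously. ✓
— 3 worlds.

3 and 3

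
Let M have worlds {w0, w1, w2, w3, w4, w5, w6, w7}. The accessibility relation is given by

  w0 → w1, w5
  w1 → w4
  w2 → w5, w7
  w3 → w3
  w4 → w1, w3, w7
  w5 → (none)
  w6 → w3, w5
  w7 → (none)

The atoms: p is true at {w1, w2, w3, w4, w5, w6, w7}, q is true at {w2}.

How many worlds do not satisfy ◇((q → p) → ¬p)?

w0: successors {w1, w5}; (q → p) → ¬p there: w1:F, w5:F. ✗
w1: successors {w4}; (q → p) → ¬p there: w4:F. ✗
w2: successors {w5, w7}; (q → p) → ¬p there: w5:F, w7:F. ✗
w3: successors {w3}; (q → p) → ¬p there: w3:F. ✗
w4: successors {w1, w3, w7}; (q → p) → ¬p there: w1:F, w3:F, w7:F. ✗
w5: no successors, so ◇((q → p) → ¬p) fails. ✗
w6: successors {w3, w5}; (q → p) → ¬p there: w3:F, w5:F. ✗
w7: no successors, so ◇((q → p) → ¬p) fails. ✗
Satisfying worlds: ∅.
So ◇((q → p) → ¬p) fails at the other 8 worlds.

8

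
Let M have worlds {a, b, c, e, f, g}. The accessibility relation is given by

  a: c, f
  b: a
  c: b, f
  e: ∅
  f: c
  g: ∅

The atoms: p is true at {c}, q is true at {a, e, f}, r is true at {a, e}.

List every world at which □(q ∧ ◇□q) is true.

{e, g}

a: successors {c, f}; q ∧ ◇□q there: c:F, f:F. ✗
b: successors {a}; q ∧ ◇□q there: a:F. ✗
c: successors {b, f}; q ∧ ◇□q there: b:F, f:F. ✗
e: no successors, so □(q ∧ ◇□q) holds vacuously. ✓
f: successors {c}; q ∧ ◇□q there: c:F. ✗
g: no successors, so □(q ∧ ◇□q) holds vacuously. ✓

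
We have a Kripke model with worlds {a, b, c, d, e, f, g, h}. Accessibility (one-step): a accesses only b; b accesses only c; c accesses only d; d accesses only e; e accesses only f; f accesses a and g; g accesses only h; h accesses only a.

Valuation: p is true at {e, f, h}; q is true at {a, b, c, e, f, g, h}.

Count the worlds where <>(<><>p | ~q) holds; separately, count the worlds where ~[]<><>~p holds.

3 and 2

For <>(<><>p | ~q):
a: successors {b}; <><>p | ~q there: b:F. ✗
b: successors {c}; <><>p | ~q there: c:T. ✓
c: successors {d}; <><>p | ~q there: d:T. ✓
d: successors {e}; <><>p | ~q there: e:F. ✗
e: successors {f}; <><>p | ~q there: f:T. ✓
f: successors {a, g}; <><>p | ~q there: a:F, g:F. ✗
g: successors {h}; <><>p | ~q there: h:F. ✗
h: successors {a}; <><>p | ~q there: a:F. ✗
— 3 worlds.
For ~[]<><>~p:
a: []<><>~p is T. ✗
b: []<><>~p is F. ✓
c: []<><>~p is F. ✓
d: []<><>~p is T. ✗
e: []<><>~p is T. ✗
f: []<><>~p is T. ✗
g: []<><>~p is T. ✗
h: []<><>~p is T. ✗
— 2 worlds.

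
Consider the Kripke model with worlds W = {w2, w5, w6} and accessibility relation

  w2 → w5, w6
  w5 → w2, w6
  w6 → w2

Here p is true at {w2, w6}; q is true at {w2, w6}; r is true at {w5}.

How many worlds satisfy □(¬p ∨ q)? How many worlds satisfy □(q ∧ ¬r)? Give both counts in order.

For □(¬p ∨ q):
w2: successors {w5, w6}; ¬p ∨ q there: w5:T, w6:T. ✓
w5: successors {w2, w6}; ¬p ∨ q there: w2:T, w6:T. ✓
w6: successors {w2}; ¬p ∨ q there: w2:T. ✓
— 3 worlds.
For □(q ∧ ¬r):
w2: successors {w5, w6}; q ∧ ¬r there: w5:F, w6:T. ✗
w5: successors {w2, w6}; q ∧ ¬r there: w2:T, w6:T. ✓
w6: successors {w2}; q ∧ ¬r there: w2:T. ✓
— 2 worlds.

3 and 2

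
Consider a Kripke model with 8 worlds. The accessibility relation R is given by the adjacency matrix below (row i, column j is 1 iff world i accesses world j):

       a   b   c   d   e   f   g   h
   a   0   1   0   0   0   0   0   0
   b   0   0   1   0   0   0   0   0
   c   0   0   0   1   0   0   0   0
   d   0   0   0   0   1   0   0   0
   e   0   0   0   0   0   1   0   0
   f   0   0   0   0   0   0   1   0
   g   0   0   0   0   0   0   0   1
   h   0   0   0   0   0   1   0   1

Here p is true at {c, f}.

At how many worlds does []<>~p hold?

a: successors {b}; <>~p there: b:F. ✗
b: successors {c}; <>~p there: c:T. ✓
c: successors {d}; <>~p there: d:T. ✓
d: successors {e}; <>~p there: e:F. ✗
e: successors {f}; <>~p there: f:T. ✓
f: successors {g}; <>~p there: g:T. ✓
g: successors {h}; <>~p there: h:T. ✓
h: successors {f, h}; <>~p there: f:T, h:T. ✓
Satisfying worlds: {b, c, e, f, g, h}.

6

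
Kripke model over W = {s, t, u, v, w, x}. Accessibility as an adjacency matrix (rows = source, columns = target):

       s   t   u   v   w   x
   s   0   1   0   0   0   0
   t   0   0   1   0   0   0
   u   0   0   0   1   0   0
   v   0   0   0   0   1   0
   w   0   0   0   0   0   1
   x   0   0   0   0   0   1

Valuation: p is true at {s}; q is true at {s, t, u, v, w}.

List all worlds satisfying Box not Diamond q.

{v, w, x}

s: successors {t}; not Diamond q there: t:F. ✗
t: successors {u}; not Diamond q there: u:F. ✗
u: successors {v}; not Diamond q there: v:F. ✗
v: successors {w}; not Diamond q there: w:T. ✓
w: successors {x}; not Diamond q there: x:T. ✓
x: successors {x}; not Diamond q there: x:T. ✓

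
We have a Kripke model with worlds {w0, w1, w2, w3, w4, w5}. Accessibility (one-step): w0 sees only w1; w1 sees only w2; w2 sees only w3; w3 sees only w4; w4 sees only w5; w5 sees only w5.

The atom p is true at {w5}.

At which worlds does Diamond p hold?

w0: successors {w1}; p there: w1:F. ✗
w1: successors {w2}; p there: w2:F. ✗
w2: successors {w3}; p there: w3:F. ✗
w3: successors {w4}; p there: w4:F. ✗
w4: successors {w5}; p there: w5:T. ✓
w5: successors {w5}; p there: w5:T. ✓

{w4, w5}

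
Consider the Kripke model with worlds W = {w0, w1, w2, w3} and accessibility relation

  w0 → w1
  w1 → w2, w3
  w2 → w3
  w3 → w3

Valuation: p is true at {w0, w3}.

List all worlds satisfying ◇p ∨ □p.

{w1, w2, w3}

w0: ◇p is F, □p is F. ✗
w1: ◇p is T, □p is F. ✓
w2: ◇p is T, □p is T. ✓
w3: ◇p is T, □p is T. ✓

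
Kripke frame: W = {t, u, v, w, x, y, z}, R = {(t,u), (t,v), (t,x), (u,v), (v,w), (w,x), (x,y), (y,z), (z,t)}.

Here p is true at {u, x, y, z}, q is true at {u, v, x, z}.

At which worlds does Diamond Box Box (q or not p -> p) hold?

{t, u, v, w}

t: successors {u, v, x}; Box Box (q or not p -> p) there: u:F, v:T, x:T. ✓
u: successors {v}; Box Box (q or not p -> p) there: v:T. ✓
v: successors {w}; Box Box (q or not p -> p) there: w:T. ✓
w: successors {x}; Box Box (q or not p -> p) there: x:T. ✓
x: successors {y}; Box Box (q or not p -> p) there: y:F. ✗
y: successors {z}; Box Box (q or not p -> p) there: z:F. ✗
z: successors {t}; Box Box (q or not p -> p) there: t:F. ✗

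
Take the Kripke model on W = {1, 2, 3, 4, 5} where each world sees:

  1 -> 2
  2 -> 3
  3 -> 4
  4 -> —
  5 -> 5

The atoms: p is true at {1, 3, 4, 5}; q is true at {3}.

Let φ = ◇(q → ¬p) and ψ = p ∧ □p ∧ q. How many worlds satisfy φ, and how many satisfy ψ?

3 and 1

For ◇(q → ¬p):
1: successors {2}; q → ¬p there: 2:T. ✓
2: successors {3}; q → ¬p there: 3:F. ✗
3: successors {4}; q → ¬p there: 4:T. ✓
4: no successors, so ◇(q → ¬p) fails. ✗
5: successors {5}; q → ¬p there: 5:T. ✓
— 3 worlds.
For p ∧ □p ∧ q:
1: p is T, □p ∧ q is F. ✗
2: p is F, □p ∧ q is F. ✗
3: p is T, □p ∧ q is T. ✓
4: p is T, □p ∧ q is F. ✗
5: p is T, □p ∧ q is F. ✗
— 1 world.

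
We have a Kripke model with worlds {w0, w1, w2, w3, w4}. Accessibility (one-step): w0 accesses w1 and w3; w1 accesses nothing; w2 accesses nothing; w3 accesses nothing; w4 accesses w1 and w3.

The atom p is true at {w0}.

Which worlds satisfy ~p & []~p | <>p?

w0: ~p & []~p is F, <>p is F. ✗
w1: ~p & []~p is T, <>p is F. ✓
w2: ~p & []~p is T, <>p is F. ✓
w3: ~p & []~p is T, <>p is F. ✓
w4: ~p & []~p is T, <>p is F. ✓

{w1, w2, w3, w4}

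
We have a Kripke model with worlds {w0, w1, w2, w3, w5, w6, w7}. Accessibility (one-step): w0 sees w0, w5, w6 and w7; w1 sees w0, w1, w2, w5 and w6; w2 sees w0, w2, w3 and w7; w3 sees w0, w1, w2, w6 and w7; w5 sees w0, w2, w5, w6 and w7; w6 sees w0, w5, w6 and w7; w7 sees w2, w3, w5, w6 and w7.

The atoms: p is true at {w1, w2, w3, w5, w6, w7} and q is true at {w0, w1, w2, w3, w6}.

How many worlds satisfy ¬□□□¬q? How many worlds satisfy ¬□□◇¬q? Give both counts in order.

7 and 0

For ¬□□□¬q:
w0: □□□¬q is F. ✓
w1: □□□¬q is F. ✓
w2: □□□¬q is F. ✓
w3: □□□¬q is F. ✓
w5: □□□¬q is F. ✓
w6: □□□¬q is F. ✓
w7: □□□¬q is F. ✓
— 7 worlds.
For ¬□□◇¬q:
w0: □□◇¬q is T. ✗
w1: □□◇¬q is T. ✗
w2: □□◇¬q is T. ✗
w3: □□◇¬q is T. ✗
w5: □□◇¬q is T. ✗
w6: □□◇¬q is T. ✗
w7: □□◇¬q is T. ✗
— 0 worlds.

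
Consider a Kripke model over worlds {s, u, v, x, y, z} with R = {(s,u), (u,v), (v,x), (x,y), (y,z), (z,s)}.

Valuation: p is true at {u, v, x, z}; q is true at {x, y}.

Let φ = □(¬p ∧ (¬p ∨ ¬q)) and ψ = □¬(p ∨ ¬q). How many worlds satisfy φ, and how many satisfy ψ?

2 and 1

For □(¬p ∧ (¬p ∨ ¬q)):
s: successors {u}; ¬p ∧ (¬p ∨ ¬q) there: u:F. ✗
u: successors {v}; ¬p ∧ (¬p ∨ ¬q) there: v:F. ✗
v: successors {x}; ¬p ∧ (¬p ∨ ¬q) there: x:F. ✗
x: successors {y}; ¬p ∧ (¬p ∨ ¬q) there: y:T. ✓
y: successors {z}; ¬p ∧ (¬p ∨ ¬q) there: z:F. ✗
z: successors {s}; ¬p ∧ (¬p ∨ ¬q) there: s:T. ✓
— 2 worlds.
For □¬(p ∨ ¬q):
s: successors {u}; ¬(p ∨ ¬q) there: u:F. ✗
u: successors {v}; ¬(p ∨ ¬q) there: v:F. ✗
v: successors {x}; ¬(p ∨ ¬q) there: x:F. ✗
x: successors {y}; ¬(p ∨ ¬q) there: y:T. ✓
y: successors {z}; ¬(p ∨ ¬q) there: z:F. ✗
z: successors {s}; ¬(p ∨ ¬q) there: s:F. ✗
— 1 world.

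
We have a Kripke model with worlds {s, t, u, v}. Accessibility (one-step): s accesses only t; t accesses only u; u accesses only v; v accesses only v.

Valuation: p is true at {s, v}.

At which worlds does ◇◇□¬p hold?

∅

s: successors {t}; ◇□¬p there: t:F. ✗
t: successors {u}; ◇□¬p there: u:F. ✗
u: successors {v}; ◇□¬p there: v:F. ✗
v: successors {v}; ◇□¬p there: v:F. ✗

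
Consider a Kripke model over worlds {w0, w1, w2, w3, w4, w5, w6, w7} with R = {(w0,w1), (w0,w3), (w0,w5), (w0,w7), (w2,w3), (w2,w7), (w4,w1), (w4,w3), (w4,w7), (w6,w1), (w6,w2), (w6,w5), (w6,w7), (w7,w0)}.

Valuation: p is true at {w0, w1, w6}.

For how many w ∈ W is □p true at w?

4

w0: successors {w1, w3, w5, w7}; p there: w1:T, w3:F, w5:F, w7:F. ✗
w1: no successors, so □p holds vacuously. ✓
w2: successors {w3, w7}; p there: w3:F, w7:F. ✗
w3: no successors, so □p holds vacuously. ✓
w4: successors {w1, w3, w7}; p there: w1:T, w3:F, w7:F. ✗
w5: no successors, so □p holds vacuously. ✓
w6: successors {w1, w2, w5, w7}; p there: w1:T, w2:F, w5:F, w7:F. ✗
w7: successors {w0}; p there: w0:T. ✓
Satisfying worlds: {w1, w3, w5, w7}.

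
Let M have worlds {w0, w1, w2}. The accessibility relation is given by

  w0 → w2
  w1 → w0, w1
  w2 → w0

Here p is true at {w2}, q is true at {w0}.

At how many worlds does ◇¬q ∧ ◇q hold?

1

w0: ◇¬q is T, ◇q is F. ✗
w1: ◇¬q is T, ◇q is T. ✓
w2: ◇¬q is F, ◇q is T. ✗
Satisfying worlds: {w1}.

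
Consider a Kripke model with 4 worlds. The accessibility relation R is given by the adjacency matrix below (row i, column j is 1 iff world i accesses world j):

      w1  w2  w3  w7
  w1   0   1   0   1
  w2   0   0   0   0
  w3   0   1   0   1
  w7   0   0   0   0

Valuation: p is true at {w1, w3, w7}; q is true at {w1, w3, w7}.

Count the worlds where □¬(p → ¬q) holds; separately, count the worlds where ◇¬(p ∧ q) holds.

For □¬(p → ¬q):
w1: successors {w2, w7}; ¬(p → ¬q) there: w2:F, w7:T. ✗
w2: no successors, so □¬(p → ¬q) holds vacuously. ✓
w3: successors {w2, w7}; ¬(p → ¬q) there: w2:F, w7:T. ✗
w7: no successors, so □¬(p → ¬q) holds vacuously. ✓
— 2 worlds.
For ◇¬(p ∧ q):
w1: successors {w2, w7}; ¬(p ∧ q) there: w2:T, w7:F. ✓
w2: no successors, so ◇¬(p ∧ q) fails. ✗
w3: successors {w2, w7}; ¬(p ∧ q) there: w2:T, w7:F. ✓
w7: no successors, so ◇¬(p ∧ q) fails. ✗
— 2 worlds.

2 and 2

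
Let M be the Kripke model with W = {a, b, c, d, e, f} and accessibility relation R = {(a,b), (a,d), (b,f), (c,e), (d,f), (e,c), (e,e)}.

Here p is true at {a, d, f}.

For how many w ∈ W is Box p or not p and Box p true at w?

3

a: Box p is F, not p and Box p is F. ✗
b: Box p is T, not p and Box p is T. ✓
c: Box p is F, not p and Box p is F. ✗
d: Box p is T, not p and Box p is F. ✓
e: Box p is F, not p and Box p is F. ✗
f: Box p is T, not p and Box p is F. ✓
Satisfying worlds: {b, d, f}.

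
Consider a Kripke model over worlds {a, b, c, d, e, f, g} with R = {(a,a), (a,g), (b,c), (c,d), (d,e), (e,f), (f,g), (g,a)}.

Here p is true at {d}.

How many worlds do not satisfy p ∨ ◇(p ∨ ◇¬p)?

a: p is F, ◇(p ∨ ◇¬p) is T. ✓
b: p is F, ◇(p ∨ ◇¬p) is F. ✗
c: p is F, ◇(p ∨ ◇¬p) is T. ✓
d: p is T, ◇(p ∨ ◇¬p) is T. ✓
e: p is F, ◇(p ∨ ◇¬p) is T. ✓
f: p is F, ◇(p ∨ ◇¬p) is T. ✓
g: p is F, ◇(p ∨ ◇¬p) is T. ✓
Satisfying worlds: {a, c, d, e, f, g}.
So p ∨ ◇(p ∨ ◇¬p) fails at the other 1 world.

1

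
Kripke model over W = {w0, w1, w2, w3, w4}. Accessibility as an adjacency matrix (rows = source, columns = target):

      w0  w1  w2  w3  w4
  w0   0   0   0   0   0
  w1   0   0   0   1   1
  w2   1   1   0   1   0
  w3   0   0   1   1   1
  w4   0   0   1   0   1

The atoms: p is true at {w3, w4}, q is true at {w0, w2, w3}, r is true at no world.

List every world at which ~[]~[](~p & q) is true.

w0: []~[](~p & q) is T. ✗
w1: []~[](~p & q) is T. ✗
w2: []~[](~p & q) is F. ✓
w3: []~[](~p & q) is T. ✗
w4: []~[](~p & q) is T. ✗

{w2}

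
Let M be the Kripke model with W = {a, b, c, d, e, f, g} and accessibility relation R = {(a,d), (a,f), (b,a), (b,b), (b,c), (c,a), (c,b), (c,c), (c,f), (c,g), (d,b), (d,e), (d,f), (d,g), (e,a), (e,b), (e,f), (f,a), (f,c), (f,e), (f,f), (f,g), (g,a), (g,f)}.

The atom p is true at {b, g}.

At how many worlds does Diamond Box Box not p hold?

0

a: successors {d, f}; Box Box not p there: d:F, f:F. ✗
b: successors {a, b, c}; Box Box not p there: a:F, b:F, c:F. ✗
c: successors {a, b, c, f, g}; Box Box not p there: a:F, b:F, c:F, f:F, g:F. ✗
d: successors {b, e, f, g}; Box Box not p there: b:F, e:F, f:F, g:F. ✗
e: successors {a, b, f}; Box Box not p there: a:F, b:F, f:F. ✗
f: successors {a, c, e, f, g}; Box Box not p there: a:F, c:F, e:F, f:F, g:F. ✗
g: successors {a, f}; Box Box not p there: a:F, f:F. ✗
Satisfying worlds: ∅.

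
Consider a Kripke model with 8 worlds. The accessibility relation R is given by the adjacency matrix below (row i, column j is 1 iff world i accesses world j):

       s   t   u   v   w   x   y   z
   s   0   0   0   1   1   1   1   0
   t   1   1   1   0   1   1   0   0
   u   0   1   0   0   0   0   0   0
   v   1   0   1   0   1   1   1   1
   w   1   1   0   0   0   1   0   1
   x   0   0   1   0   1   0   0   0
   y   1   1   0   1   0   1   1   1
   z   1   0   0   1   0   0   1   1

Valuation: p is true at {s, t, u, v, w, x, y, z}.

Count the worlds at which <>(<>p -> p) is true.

8

s: successors {v, w, x, y}; <>p -> p there: v:T, w:T, x:T, y:T. ✓
t: successors {s, t, u, w, x}; <>p -> p there: s:T, t:T, u:T, w:T, x:T. ✓
u: successors {t}; <>p -> p there: t:T. ✓
v: successors {s, u, w, x, y, z}; <>p -> p there: s:T, u:T, w:T, x:T, y:T, z:T. ✓
w: successors {s, t, x, z}; <>p -> p there: s:T, t:T, x:T, z:T. ✓
x: successors {u, w}; <>p -> p there: u:T, w:T. ✓
y: successors {s, t, v, x, y, z}; <>p -> p there: s:T, t:T, v:T, x:T, y:T, z:T. ✓
z: successors {s, v, y, z}; <>p -> p there: s:T, v:T, y:T, z:T. ✓
Satisfying worlds: {s, t, u, v, w, x, y, z}.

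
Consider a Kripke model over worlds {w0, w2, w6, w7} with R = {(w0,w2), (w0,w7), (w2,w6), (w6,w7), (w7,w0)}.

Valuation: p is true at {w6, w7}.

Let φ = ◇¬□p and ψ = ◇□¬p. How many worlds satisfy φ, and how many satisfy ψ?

3 and 2

For ◇¬□p:
w0: successors {w2, w7}; ¬□p there: w2:F, w7:T. ✓
w2: successors {w6}; ¬□p there: w6:F. ✗
w6: successors {w7}; ¬□p there: w7:T. ✓
w7: successors {w0}; ¬□p there: w0:T. ✓
— 3 worlds.
For ◇□¬p:
w0: successors {w2, w7}; □¬p there: w2:F, w7:T. ✓
w2: successors {w6}; □¬p there: w6:F. ✗
w6: successors {w7}; □¬p there: w7:T. ✓
w7: successors {w0}; □¬p there: w0:F. ✗
— 2 worlds.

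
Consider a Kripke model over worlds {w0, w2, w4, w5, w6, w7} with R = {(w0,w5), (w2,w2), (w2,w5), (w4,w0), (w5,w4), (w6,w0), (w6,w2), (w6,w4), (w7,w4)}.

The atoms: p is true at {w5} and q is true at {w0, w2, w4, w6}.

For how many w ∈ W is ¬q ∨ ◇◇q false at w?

1

w0: ¬q is F, ◇◇q is T. ✓
w2: ¬q is F, ◇◇q is T. ✓
w4: ¬q is F, ◇◇q is F. ✗
w5: ¬q is T, ◇◇q is T. ✓
w6: ¬q is F, ◇◇q is T. ✓
w7: ¬q is T, ◇◇q is T. ✓
Satisfying worlds: {w0, w2, w5, w6, w7}.
So ¬q ∨ ◇◇q fails at the other 1 world.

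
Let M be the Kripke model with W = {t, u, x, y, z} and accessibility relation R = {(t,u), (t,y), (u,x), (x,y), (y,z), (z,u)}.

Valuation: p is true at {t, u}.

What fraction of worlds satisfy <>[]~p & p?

t: <>[]~p is T, p is T. ✓
u: <>[]~p is T, p is T. ✓
x: <>[]~p is T, p is F. ✗
y: <>[]~p is F, p is F. ✗
z: <>[]~p is T, p is F. ✗
That's 2 of 5 worlds, so 2/5.

2/5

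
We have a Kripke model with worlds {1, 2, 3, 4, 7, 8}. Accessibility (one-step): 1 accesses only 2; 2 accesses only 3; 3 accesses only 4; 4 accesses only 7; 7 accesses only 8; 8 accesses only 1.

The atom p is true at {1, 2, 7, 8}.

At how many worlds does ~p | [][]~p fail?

2

1: ~p is F, [][]~p is T. ✓
2: ~p is F, [][]~p is T. ✓
3: ~p is T, [][]~p is F. ✓
4: ~p is T, [][]~p is F. ✓
7: ~p is F, [][]~p is F. ✗
8: ~p is F, [][]~p is F. ✗
Satisfying worlds: {1, 2, 3, 4}.
So ~p | [][]~p fails at the other 2 worlds.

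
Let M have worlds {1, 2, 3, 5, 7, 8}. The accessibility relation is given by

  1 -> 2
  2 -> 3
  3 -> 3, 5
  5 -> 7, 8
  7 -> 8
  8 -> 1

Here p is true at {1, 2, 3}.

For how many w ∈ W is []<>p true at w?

1: successors {2}; <>p there: 2:T. ✓
2: successors {3}; <>p there: 3:T. ✓
3: successors {3, 5}; <>p there: 3:T, 5:F. ✗
5: successors {7, 8}; <>p there: 7:F, 8:T. ✗
7: successors {8}; <>p there: 8:T. ✓
8: successors {1}; <>p there: 1:T. ✓
Satisfying worlds: {1, 2, 7, 8}.

4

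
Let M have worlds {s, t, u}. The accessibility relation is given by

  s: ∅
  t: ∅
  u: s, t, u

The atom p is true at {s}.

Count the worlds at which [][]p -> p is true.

2

s: [][]p is T, p is T. ✓
t: [][]p is T, p is F. ✗
u: [][]p is F, p is F. ✓
Satisfying worlds: {s, u}.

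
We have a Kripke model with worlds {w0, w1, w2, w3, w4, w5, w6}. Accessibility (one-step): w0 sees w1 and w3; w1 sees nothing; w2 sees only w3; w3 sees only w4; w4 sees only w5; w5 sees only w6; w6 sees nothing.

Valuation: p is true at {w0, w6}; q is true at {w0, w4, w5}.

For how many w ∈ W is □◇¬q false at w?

w0: successors {w1, w3}; ◇¬q there: w1:F, w3:F. ✗
w1: no successors, so □◇¬q holds vacuously. ✓
w2: successors {w3}; ◇¬q there: w3:F. ✗
w3: successors {w4}; ◇¬q there: w4:F. ✗
w4: successors {w5}; ◇¬q there: w5:T. ✓
w5: successors {w6}; ◇¬q there: w6:F. ✗
w6: no successors, so □◇¬q holds vacuously. ✓
Satisfying worlds: {w1, w4, w6}.
So □◇¬q fails at the other 4 worlds.

4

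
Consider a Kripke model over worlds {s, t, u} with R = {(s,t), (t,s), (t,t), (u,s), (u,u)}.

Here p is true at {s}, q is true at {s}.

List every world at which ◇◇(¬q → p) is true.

s: successors {t}; ◇(¬q → p) there: t:T. ✓
t: successors {s, t}; ◇(¬q → p) there: s:F, t:T. ✓
u: successors {s, u}; ◇(¬q → p) there: s:F, u:T. ✓

{s, t, u}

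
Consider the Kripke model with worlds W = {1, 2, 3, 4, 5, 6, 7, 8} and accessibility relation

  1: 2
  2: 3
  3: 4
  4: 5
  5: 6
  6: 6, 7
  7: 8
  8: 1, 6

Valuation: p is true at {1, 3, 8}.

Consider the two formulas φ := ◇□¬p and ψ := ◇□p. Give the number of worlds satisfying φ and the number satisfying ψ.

6 and 2

For ◇□¬p:
1: successors {2}; □¬p there: 2:F. ✗
2: successors {3}; □¬p there: 3:T. ✓
3: successors {4}; □¬p there: 4:T. ✓
4: successors {5}; □¬p there: 5:T. ✓
5: successors {6}; □¬p there: 6:T. ✓
6: successors {6, 7}; □¬p there: 6:T, 7:F. ✓
7: successors {8}; □¬p there: 8:F. ✗
8: successors {1, 6}; □¬p there: 1:T, 6:T. ✓
— 6 worlds.
For ◇□p:
1: successors {2}; □p there: 2:T. ✓
2: successors {3}; □p there: 3:F. ✗
3: successors {4}; □p there: 4:F. ✗
4: successors {5}; □p there: 5:F. ✗
5: successors {6}; □p there: 6:F. ✗
6: successors {6, 7}; □p there: 6:F, 7:T. ✓
7: successors {8}; □p there: 8:F. ✗
8: successors {1, 6}; □p there: 1:F, 6:F. ✗
— 2 worlds.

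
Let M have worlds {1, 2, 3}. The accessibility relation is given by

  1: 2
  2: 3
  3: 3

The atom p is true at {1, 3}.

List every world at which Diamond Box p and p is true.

1: Diamond Box p is T, p is T. ✓
2: Diamond Box p is T, p is F. ✗
3: Diamond Box p is T, p is T. ✓

{1, 3}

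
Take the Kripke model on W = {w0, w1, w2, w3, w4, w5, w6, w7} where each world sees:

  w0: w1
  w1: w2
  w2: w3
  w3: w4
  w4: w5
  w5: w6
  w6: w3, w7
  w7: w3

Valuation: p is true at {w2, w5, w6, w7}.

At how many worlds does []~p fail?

4

w0: successors {w1}; ~p there: w1:T. ✓
w1: successors {w2}; ~p there: w2:F. ✗
w2: successors {w3}; ~p there: w3:T. ✓
w3: successors {w4}; ~p there: w4:T. ✓
w4: successors {w5}; ~p there: w5:F. ✗
w5: successors {w6}; ~p there: w6:F. ✗
w6: successors {w3, w7}; ~p there: w3:T, w7:F. ✗
w7: successors {w3}; ~p there: w3:T. ✓
Satisfying worlds: {w0, w2, w3, w7}.
So []~p fails at the other 4 worlds.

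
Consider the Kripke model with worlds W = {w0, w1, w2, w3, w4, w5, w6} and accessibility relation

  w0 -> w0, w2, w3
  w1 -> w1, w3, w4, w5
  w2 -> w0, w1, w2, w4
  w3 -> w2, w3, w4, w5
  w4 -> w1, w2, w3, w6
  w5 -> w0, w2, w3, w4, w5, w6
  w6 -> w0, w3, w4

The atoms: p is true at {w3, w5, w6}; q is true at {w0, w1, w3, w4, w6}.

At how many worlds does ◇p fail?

w0: successors {w0, w2, w3}; p there: w0:F, w2:F, w3:T. ✓
w1: successors {w1, w3, w4, w5}; p there: w1:F, w3:T, w4:F, w5:T. ✓
w2: successors {w0, w1, w2, w4}; p there: w0:F, w1:F, w2:F, w4:F. ✗
w3: successors {w2, w3, w4, w5}; p there: w2:F, w3:T, w4:F, w5:T. ✓
w4: successors {w1, w2, w3, w6}; p there: w1:F, w2:F, w3:T, w6:T. ✓
w5: successors {w0, w2, w3, w4, w5, w6}; p there: w0:F, w2:F, w3:T, w4:F, w5:T, w6:T. ✓
w6: successors {w0, w3, w4}; p there: w0:F, w3:T, w4:F. ✓
Satisfying worlds: {w0, w1, w3, w4, w5, w6}.
So ◇p fails at the other 1 world.

1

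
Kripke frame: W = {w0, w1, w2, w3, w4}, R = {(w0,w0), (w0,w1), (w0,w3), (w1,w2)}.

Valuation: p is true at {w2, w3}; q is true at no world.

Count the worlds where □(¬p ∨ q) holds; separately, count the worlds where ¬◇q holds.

For □(¬p ∨ q):
w0: successors {w0, w1, w3}; ¬p ∨ q there: w0:T, w1:T, w3:F. ✗
w1: successors {w2}; ¬p ∨ q there: w2:F. ✗
w2: no successors, so □(¬p ∨ q) holds vacuously. ✓
w3: no successors, so □(¬p ∨ q) holds vacuously. ✓
w4: no successors, so □(¬p ∨ q) holds vacuously. ✓
— 3 worlds.
For ¬◇q:
w0: ◇q is F. ✓
w1: ◇q is F. ✓
w2: ◇q is F. ✓
w3: ◇q is F. ✓
w4: ◇q is F. ✓
— 5 worlds.

3 and 5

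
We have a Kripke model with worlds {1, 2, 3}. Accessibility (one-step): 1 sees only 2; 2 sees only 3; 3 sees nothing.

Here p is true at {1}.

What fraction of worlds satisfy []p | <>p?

1: []p is F, <>p is F. ✗
2: []p is F, <>p is F. ✗
3: []p is T, <>p is F. ✓
That's 1 of 3 worlds, so 1/3.

1/3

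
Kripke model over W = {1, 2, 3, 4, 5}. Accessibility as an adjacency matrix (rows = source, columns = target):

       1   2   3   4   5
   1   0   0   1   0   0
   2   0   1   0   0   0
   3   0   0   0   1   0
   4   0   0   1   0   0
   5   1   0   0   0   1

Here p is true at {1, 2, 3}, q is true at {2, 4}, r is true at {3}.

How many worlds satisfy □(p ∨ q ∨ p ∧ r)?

4

1: successors {3}; p ∨ q ∨ p ∧ r there: 3:T. ✓
2: successors {2}; p ∨ q ∨ p ∧ r there: 2:T. ✓
3: successors {4}; p ∨ q ∨ p ∧ r there: 4:T. ✓
4: successors {3}; p ∨ q ∨ p ∧ r there: 3:T. ✓
5: successors {1, 5}; p ∨ q ∨ p ∧ r there: 1:T, 5:F. ✗
Satisfying worlds: {1, 2, 3, 4}.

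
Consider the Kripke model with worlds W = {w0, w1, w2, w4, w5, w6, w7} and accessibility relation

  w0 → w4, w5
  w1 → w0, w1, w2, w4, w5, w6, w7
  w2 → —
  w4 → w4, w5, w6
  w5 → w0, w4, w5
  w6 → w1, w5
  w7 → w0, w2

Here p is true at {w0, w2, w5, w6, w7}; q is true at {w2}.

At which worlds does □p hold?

{w2, w7}

w0: successors {w4, w5}; p there: w4:F, w5:T. ✗
w1: successors {w0, w1, w2, w4, w5, w6, w7}; p there: w0:T, w1:F, w2:T, w4:F, w5:T, w6:T, w7:T. ✗
w2: no successors, so □p holds vacuously. ✓
w4: successors {w4, w5, w6}; p there: w4:F, w5:T, w6:T. ✗
w5: successors {w0, w4, w5}; p there: w0:T, w4:F, w5:T. ✗
w6: successors {w1, w5}; p there: w1:F, w5:T. ✗
w7: successors {w0, w2}; p there: w0:T, w2:T. ✓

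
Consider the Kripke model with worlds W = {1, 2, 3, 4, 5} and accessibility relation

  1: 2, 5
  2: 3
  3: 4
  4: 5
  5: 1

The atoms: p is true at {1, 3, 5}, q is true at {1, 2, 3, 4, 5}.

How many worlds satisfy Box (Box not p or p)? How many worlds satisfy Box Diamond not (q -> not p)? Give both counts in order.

For Box (Box not p or p):
1: successors {2, 5}; Box not p or p there: 2:F, 5:T. ✗
2: successors {3}; Box not p or p there: 3:T. ✓
3: successors {4}; Box not p or p there: 4:F. ✗
4: successors {5}; Box not p or p there: 5:T. ✓
5: successors {1}; Box not p or p there: 1:T. ✓
— 3 worlds.
For Box Diamond not (q -> not p):
1: successors {2, 5}; Diamond not (q -> not p) there: 2:T, 5:T. ✓
2: successors {3}; Diamond not (q -> not p) there: 3:F. ✗
3: successors {4}; Diamond not (q -> not p) there: 4:T. ✓
4: successors {5}; Diamond not (q -> not p) there: 5:T. ✓
5: successors {1}; Diamond not (q -> not p) there: 1:T. ✓
— 4 worlds.

3 and 4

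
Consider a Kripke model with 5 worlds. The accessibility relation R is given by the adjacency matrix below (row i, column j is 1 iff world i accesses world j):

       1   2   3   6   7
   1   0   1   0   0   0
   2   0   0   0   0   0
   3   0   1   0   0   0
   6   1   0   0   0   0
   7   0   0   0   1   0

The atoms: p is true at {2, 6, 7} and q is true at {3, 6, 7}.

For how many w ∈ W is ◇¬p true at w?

1

1: successors {2}; ¬p there: 2:F. ✗
2: no successors, so ◇¬p fails. ✗
3: successors {2}; ¬p there: 2:F. ✗
6: successors {1}; ¬p there: 1:T. ✓
7: successors {6}; ¬p there: 6:F. ✗
Satisfying worlds: {6}.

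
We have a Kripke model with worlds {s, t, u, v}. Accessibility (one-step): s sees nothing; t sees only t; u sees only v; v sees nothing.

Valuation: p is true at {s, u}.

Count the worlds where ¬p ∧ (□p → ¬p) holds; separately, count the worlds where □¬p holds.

For ¬p ∧ (□p → ¬p):
s: ¬p is F, □p → ¬p is F. ✗
t: ¬p is T, □p → ¬p is T. ✓
u: ¬p is F, □p → ¬p is T. ✗
v: ¬p is T, □p → ¬p is T. ✓
— 2 worlds.
For □¬p:
s: no successors, so □¬p holds vacuously. ✓
t: successors {t}; ¬p there: t:T. ✓
u: successors {v}; ¬p there: v:T. ✓
v: no successors, so □¬p holds vacuously. ✓
— 4 worlds.

2 and 4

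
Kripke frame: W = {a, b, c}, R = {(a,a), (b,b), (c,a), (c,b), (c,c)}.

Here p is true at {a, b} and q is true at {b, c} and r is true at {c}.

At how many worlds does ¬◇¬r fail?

3

a: ◇¬r is T. ✗
b: ◇¬r is T. ✗
c: ◇¬r is T. ✗
Satisfying worlds: ∅.
So ¬◇¬r fails at the other 3 worlds.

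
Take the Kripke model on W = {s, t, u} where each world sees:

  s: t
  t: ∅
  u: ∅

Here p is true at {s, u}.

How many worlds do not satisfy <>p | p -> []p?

1

s: <>p | p is T, []p is F. ✗
t: <>p | p is F, []p is T. ✓
u: <>p | p is T, []p is T. ✓
Satisfying worlds: {t, u}.
So <>p | p -> []p fails at the other 1 world.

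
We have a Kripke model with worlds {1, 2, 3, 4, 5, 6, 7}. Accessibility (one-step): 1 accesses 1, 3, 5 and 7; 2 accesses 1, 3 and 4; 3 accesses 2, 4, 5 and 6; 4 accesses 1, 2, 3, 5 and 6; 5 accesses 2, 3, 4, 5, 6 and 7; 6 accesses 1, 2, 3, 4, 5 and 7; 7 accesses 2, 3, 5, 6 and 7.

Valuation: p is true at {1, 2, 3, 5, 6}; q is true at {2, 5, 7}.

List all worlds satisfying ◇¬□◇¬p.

1: successors {1, 3, 5, 7}; ¬□◇¬p there: 1:F, 3:T, 5:T, 7:F. ✓
2: successors {1, 3, 4}; ¬□◇¬p there: 1:F, 3:T, 4:F. ✓
3: successors {2, 4, 5, 6}; ¬□◇¬p there: 2:T, 4:F, 5:T, 6:T. ✓
4: successors {1, 2, 3, 5, 6}; ¬□◇¬p there: 1:F, 2:T, 3:T, 5:T, 6:T. ✓
5: successors {2, 3, 4, 5, 6, 7}; ¬□◇¬p there: 2:T, 3:T, 4:F, 5:T, 6:T, 7:F. ✓
6: successors {1, 2, 3, 4, 5, 7}; ¬□◇¬p there: 1:F, 2:T, 3:T, 4:F, 5:T, 7:F. ✓
7: successors {2, 3, 5, 6, 7}; ¬□◇¬p there: 2:T, 3:T, 5:T, 6:T, 7:F. ✓

{1, 2, 3, 4, 5, 6, 7}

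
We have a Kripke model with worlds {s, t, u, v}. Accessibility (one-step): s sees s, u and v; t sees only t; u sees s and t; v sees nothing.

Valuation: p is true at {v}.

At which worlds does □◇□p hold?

s: successors {s, u, v}; ◇□p there: s:T, u:F, v:F. ✗
t: successors {t}; ◇□p there: t:F. ✗
u: successors {s, t}; ◇□p there: s:T, t:F. ✗
v: no successors, so □◇□p holds vacuously. ✓

{v}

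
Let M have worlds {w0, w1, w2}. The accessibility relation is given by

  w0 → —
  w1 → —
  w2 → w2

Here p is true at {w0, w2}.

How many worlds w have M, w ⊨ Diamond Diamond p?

1

w0: no successors, so Diamond Diamond p fails. ✗
w1: no successors, so Diamond Diamond p fails. ✗
w2: successors {w2}; Diamond p there: w2:T. ✓
Satisfying worlds: {w2}.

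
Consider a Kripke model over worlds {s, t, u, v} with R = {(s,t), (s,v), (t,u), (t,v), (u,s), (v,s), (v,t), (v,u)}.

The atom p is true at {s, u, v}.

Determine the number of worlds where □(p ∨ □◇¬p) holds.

2

s: successors {t, v}; p ∨ □◇¬p there: t:F, v:T. ✗
t: successors {u, v}; p ∨ □◇¬p there: u:T, v:T. ✓
u: successors {s}; p ∨ □◇¬p there: s:T. ✓
v: successors {s, t, u}; p ∨ □◇¬p there: s:T, t:F, u:T. ✗
Satisfying worlds: {t, u}.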